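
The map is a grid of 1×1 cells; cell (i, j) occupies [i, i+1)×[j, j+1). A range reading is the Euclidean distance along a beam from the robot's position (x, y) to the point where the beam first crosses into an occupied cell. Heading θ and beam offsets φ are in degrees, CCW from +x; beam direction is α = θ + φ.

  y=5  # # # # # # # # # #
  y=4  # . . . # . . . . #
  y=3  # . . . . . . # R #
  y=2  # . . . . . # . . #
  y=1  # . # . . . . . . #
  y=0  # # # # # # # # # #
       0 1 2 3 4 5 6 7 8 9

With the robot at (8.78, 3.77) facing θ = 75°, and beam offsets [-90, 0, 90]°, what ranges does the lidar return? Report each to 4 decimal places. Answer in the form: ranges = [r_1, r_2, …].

beam 1: φ=-90°, α=345°
  dir = (cos 345°, sin 345°) = (0.9659, -0.2588); from cell (8,3)
  next x-line at t=0.2278, next y-line at t=2.9751; Δt_x=1.0353, Δt_y=3.8637
    x: enter (9,3) at t=0.2278 ← occupied
  → r_1 = 0.2278
beam 2: φ=0°, α=75°
  dir = (cos 75°, sin 75°) = (0.2588, 0.9659); from cell (8,3)
  next x-line at t=0.8500, next y-line at t=0.2381; Δt_x=3.8637, Δt_y=1.0353
    y: enter (8,4) at t=0.2381
    x: enter (9,4) at t=0.8500 ← occupied
  → r_2 = 0.8500
beam 3: φ=90°, α=165°
  dir = (cos 165°, sin 165°) = (-0.9659, 0.2588); from cell (8,3)
  next x-line at t=0.8075, next y-line at t=0.8887; Δt_x=1.0353, Δt_y=3.8637
    x: enter (7,3) at t=0.8075 ← occupied
  → r_3 = 0.8075

ranges = [0.2278, 0.8500, 0.8075]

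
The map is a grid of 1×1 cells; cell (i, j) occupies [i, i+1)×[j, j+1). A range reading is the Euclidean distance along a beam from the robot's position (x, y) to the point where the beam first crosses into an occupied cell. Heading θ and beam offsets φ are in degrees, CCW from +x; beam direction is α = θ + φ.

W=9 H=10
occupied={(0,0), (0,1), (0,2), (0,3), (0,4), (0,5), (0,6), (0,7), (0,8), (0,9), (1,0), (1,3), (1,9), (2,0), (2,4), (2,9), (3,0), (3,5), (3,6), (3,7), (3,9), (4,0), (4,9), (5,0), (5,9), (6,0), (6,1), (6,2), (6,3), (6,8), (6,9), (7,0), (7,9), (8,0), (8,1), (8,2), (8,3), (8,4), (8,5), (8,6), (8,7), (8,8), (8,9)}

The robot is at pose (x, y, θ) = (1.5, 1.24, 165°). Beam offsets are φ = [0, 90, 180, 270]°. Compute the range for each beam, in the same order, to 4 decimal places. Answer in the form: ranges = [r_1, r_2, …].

ranges = [0.5176, 0.2485, 0.9273, 1.8221]

beam 1: φ=0°, α=165°
  cosα=-0.9659 sinα=0.2588 | (1,1) | tMaxX 0.5176 tMaxY 2.9364 | tΔX 1.0353 tΔY 3.8637
    t=0.5176 [x] (0,1) — stop
  → r_1 = 0.5176
beam 2: φ=90°, α=255°
  cosα=-0.2588 sinα=-0.9659 | (1,1) | tMaxX 1.9319 tMaxY 0.2485 | tΔX 3.8637 tΔY 1.0353
    t=0.2485 [y] (1,0) — stop
  → r_2 = 0.2485
beam 3: φ=180°, α=345°
  cosα=0.9659 sinα=-0.2588 | (1,1) | tMaxX 0.5176 tMaxY 0.9273 | tΔX 1.0353 tΔY 3.8637
    t=0.5176 [x] (2,1)
    t=0.9273 [y] (2,0) — stop
  → r_3 = 0.9273
beam 4: φ=270°, α=75°
  cosα=0.2588 sinα=0.9659 | (1,1) | tMaxX 1.9319 tMaxY 0.7868 | tΔX 3.8637 tΔY 1.0353
    t=0.7868 [y] (1,2)
    t=1.8221 [y] (1,3) — stop
  → r_4 = 1.8221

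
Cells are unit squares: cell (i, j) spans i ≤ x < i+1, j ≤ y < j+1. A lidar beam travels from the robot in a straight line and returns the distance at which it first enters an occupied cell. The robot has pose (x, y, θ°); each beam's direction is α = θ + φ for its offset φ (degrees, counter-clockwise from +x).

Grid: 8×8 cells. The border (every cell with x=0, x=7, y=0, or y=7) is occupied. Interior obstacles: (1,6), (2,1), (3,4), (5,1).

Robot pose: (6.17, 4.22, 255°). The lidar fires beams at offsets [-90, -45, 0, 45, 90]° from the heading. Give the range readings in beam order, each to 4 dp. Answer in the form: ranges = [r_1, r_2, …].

ranges = [2.2465, 4.4400, 2.2983, 1.6600, 0.8593]

beam 1: φ=-90°, α=165°
  direction (-0.9659, 0.2588); cell (6,4); t to first gridline: x 0.1760, y 3.0137 (then +1.0353 / +3.8637)
    (5,4) via x @ 0.1760
    (4,4) via x @ 1.2113
    (3,4) via x @ 2.2465  # hit
  → r_1 = 2.2465
beam 2: φ=-45°, α=210°
  direction (-0.8660, -0.5000); cell (6,4); t to first gridline: x 0.1963, y 0.4400 (then +1.1547 / +2.0000)
    (5,4) via x @ 0.1963
    (5,3) via y @ 0.4400
    (4,3) via x @ 1.3510
    (4,2) via y @ 2.4400
    (3,2) via x @ 2.5057
    (2,2) via x @ 3.6604
    (2,1) via y @ 4.4400  # hit
  → r_2 = 4.4400
beam 3: φ=0°, α=255°
  direction (-0.2588, -0.9659); cell (6,4); t to first gridline: x 0.6568, y 0.2278 (then +3.8637 / +1.0353)
    (6,3) via y @ 0.2278
    (5,3) via x @ 0.6568
    (5,2) via y @ 1.2630
    (5,1) via y @ 2.2983  # hit
  → r_3 = 2.2983
beam 4: φ=45°, α=300°
  direction (0.5000, -0.8660); cell (6,4); t to first gridline: x 1.6600, y 0.2540 (then +2.0000 / +1.1547)
    (6,3) via y @ 0.2540
    (6,2) via y @ 1.4087
    (7,2) via x @ 1.6600  # hit
  → r_4 = 1.6600
beam 5: φ=90°, α=345°
  direction (0.9659, -0.2588); cell (6,4); t to first gridline: x 0.8593, y 0.8500 (then +1.0353 / +3.8637)
    (6,3) via y @ 0.8500
    (7,3) via x @ 0.8593  # hit
  → r_5 = 0.8593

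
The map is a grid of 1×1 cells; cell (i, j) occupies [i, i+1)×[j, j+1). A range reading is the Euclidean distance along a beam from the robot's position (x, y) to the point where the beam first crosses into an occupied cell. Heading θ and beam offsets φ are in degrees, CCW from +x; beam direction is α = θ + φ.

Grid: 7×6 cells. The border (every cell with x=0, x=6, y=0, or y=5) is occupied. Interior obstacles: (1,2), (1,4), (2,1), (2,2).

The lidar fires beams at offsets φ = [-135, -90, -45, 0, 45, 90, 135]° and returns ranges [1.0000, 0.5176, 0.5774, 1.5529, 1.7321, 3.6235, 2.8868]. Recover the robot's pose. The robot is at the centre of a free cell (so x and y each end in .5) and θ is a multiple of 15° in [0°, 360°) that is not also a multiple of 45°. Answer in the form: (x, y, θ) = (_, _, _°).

The pose lattice has 16·16 = 256 candidates. Test each by forward raycasting.
  (3.5, 2.5, 300°): beam 1 = 0.5176 ≠ 1.0000 ✗
  (2.5, 3.5, 15°): beam 1 = 0.5774 ≠ 1.0000 ✗
  (1.5, 3.5, 60°): beam 1 = 0.5176 ≠ 1.0000 ✗
  (3.5, 3.5, 285°): beam 1 = 1.7321 ≠ 1.0000 ✗
  …
  (5.5, 3.5, 75°): r_1=1.0000, r_2=0.5176, r_3=0.5774, r_4=1.5529, r_5=1.7321, r_6=3.6235, r_7=2.8868 — all match ✓
No second candidate reproduces the full scan.

(x, y, θ) = (5.5, 3.5, 75°)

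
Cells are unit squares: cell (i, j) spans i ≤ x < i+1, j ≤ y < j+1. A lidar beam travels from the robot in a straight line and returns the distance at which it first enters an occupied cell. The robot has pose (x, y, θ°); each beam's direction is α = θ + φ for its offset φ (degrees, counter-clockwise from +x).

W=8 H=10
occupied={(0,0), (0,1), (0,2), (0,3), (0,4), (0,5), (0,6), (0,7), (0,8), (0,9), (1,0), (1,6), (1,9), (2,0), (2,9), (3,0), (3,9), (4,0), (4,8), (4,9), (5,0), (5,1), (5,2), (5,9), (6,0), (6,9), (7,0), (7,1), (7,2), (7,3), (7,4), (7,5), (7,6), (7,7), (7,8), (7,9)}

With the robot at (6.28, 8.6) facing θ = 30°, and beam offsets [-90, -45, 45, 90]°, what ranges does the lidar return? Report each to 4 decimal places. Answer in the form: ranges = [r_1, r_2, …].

ranges = [1.4400, 0.7454, 0.4141, 0.4619]

beam 1: φ=-90°, α=300°
  d=(0.5000,-0.8660)  start (6,8)  tX=1.4400 tY=0.6928  stride 1/|dx|=2.0000 1/|dy|=1.1547
    cross y-line → (6,7), t=0.6928
    cross x-line → (7,7), t=1.4400 (wall)
  → r_1 = 1.4400
beam 2: φ=-45°, α=345°
  d=(0.9659,-0.2588)  start (6,8)  tX=0.7454 tY=2.3182  stride 1/|dx|=1.0353 1/|dy|=3.8637
    cross x-line → (7,8), t=0.7454 (wall)
  → r_2 = 0.7454
beam 3: φ=45°, α=75°
  d=(0.2588,0.9659)  start (6,8)  tX=2.7819 tY=0.4141  stride 1/|dx|=3.8637 1/|dy|=1.0353
    cross y-line → (6,9), t=0.4141 (wall)
  → r_3 = 0.4141
beam 4: φ=90°, α=120°
  d=(-0.5000,0.8660)  start (6,8)  tX=0.5600 tY=0.4619  stride 1/|dx|=2.0000 1/|dy|=1.1547
    cross y-line → (6,9), t=0.4619 (wall)
  → r_4 = 0.4619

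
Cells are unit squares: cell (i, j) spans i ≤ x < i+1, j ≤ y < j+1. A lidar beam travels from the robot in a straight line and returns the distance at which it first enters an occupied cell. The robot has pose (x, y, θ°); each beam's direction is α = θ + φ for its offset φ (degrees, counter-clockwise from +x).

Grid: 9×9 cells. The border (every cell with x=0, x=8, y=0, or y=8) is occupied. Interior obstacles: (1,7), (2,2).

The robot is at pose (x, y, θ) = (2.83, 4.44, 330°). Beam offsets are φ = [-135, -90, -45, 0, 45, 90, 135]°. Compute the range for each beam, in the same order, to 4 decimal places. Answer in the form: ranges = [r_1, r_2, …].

beam 1: φ=-135°, α=195°
  direction (-0.9659, -0.2588); cell (2,4); t to first gridline: x 0.8593, y 1.7000 (then +1.0353 / +3.8637)
    (1,4) via x @ 0.8593
    (1,3) via y @ 1.7000
    (0,3) via x @ 1.8946  # hit
  → r_1 = 1.8946
beam 2: φ=-90°, α=240°
  direction (-0.5000, -0.8660); cell (2,4); t to first gridline: x 1.6600, y 0.5081 (then +2.0000 / +1.1547)
    (2,3) via y @ 0.5081
    (1,3) via x @ 1.6600
    (1,2) via y @ 1.6628
    (1,1) via y @ 2.8175
    (0,1) via x @ 3.6600  # hit
  → r_2 = 3.6600
beam 3: φ=-45°, α=285°
  direction (0.2588, -0.9659); cell (2,4); t to first gridline: x 0.6568, y 0.4555 (then +3.8637 / +1.0353)
    (2,3) via y @ 0.4555
    (3,3) via x @ 0.6568
    (3,2) via y @ 1.4908
    (3,1) via y @ 2.5261
    (3,0) via y @ 3.5614  # hit
  → r_3 = 3.5614
beam 4: φ=0°, α=330°
  direction (0.8660, -0.5000); cell (2,4); t to first gridline: x 0.1963, y 0.8800 (then +1.1547 / +2.0000)
    (3,4) via x @ 0.1963
    (3,3) via y @ 0.8800
    (4,3) via x @ 1.3510
    (5,3) via x @ 2.5057
    (5,2) via y @ 2.8800
    (6,2) via x @ 3.6604
    (7,2) via x @ 4.8151
    (7,1) via y @ 4.8800
    (8,1) via x @ 5.9698  # hit
  → r_4 = 5.9698
beam 5: φ=45°, α=15°
  direction (0.9659, 0.2588); cell (2,4); t to first gridline: x 0.1760, y 2.1637 (then +1.0353 / +3.8637)
    (3,4) via x @ 0.1760
    (4,4) via x @ 1.2113
    (4,5) via y @ 2.1637
    (5,5) via x @ 2.2465
    (6,5) via x @ 3.2818
    (7,5) via x @ 4.3171
    (8,5) via x @ 5.3524  # hit
  → r_5 = 5.3524
beam 6: φ=90°, α=60°
  direction (0.5000, 0.8660); cell (2,4); t to first gridline: x 0.3400, y 0.6466 (then +2.0000 / +1.1547)
    (3,4) via x @ 0.3400
    (3,5) via y @ 0.6466
    (3,6) via y @ 1.8013
    (4,6) via x @ 2.3400
    (4,7) via y @ 2.9560
    (4,8) via y @ 4.1107  # hit
  → r_6 = 4.1107
beam 7: φ=135°, α=105°
  direction (-0.2588, 0.9659); cell (2,4); t to first gridline: x 3.2069, y 0.5798 (then +3.8637 / +1.0353)
    (2,5) via y @ 0.5798
    (2,6) via y @ 1.6150
    (2,7) via y @ 2.6503
    (1,7) via x @ 3.2069  # hit
  → r_7 = 3.2069

ranges = [1.8946, 3.6600, 3.5614, 5.9698, 5.3524, 4.1107, 3.2069]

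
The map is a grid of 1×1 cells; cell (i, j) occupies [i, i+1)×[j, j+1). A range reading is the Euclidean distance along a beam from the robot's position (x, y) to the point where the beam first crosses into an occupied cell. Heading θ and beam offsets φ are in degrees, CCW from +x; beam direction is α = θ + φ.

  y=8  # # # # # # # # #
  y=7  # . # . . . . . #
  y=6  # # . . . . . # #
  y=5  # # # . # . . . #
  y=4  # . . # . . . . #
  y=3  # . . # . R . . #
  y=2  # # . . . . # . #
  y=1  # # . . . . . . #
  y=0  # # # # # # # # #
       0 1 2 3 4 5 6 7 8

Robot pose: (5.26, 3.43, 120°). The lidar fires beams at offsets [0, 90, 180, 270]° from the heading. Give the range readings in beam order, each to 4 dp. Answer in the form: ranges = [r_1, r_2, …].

ranges = [1.8129, 3.7643, 1.4800, 3.1639]

beam 1: φ=0°, α=120°
  direction (-0.5000, 0.8660); cell (5,3); t to first gridline: x 0.5200, y 0.6582 (then +2.0000 / +1.1547)
    (4,3) via x @ 0.5200
    (4,4) via y @ 0.6582
    (4,5) via y @ 1.8129  # hit
  → r_1 = 1.8129
beam 2: φ=90°, α=210°
  direction (-0.8660, -0.5000); cell (5,3); t to first gridline: x 0.3002, y 0.8600 (then +1.1547 / +2.0000)
    (4,3) via x @ 0.3002
    (4,2) via y @ 0.8600
    (3,2) via x @ 1.4549
    (2,2) via x @ 2.6096
    (2,1) via y @ 2.8600
    (1,1) via x @ 3.7643  # hit
  → r_2 = 3.7643
beam 3: φ=180°, α=300°
  direction (0.5000, -0.8660); cell (5,3); t to first gridline: x 1.4800, y 0.4965 (then +2.0000 / +1.1547)
    (5,2) via y @ 0.4965
    (6,2) via x @ 1.4800  # hit
  → r_3 = 1.4800
beam 4: φ=270°, α=30°
  direction (0.8660, 0.5000); cell (5,3); t to first gridline: x 0.8545, y 1.1400 (then +1.1547 / +2.0000)
    (6,3) via x @ 0.8545
    (6,4) via y @ 1.1400
    (7,4) via x @ 2.0092
    (7,5) via y @ 3.1400
    (8,5) via x @ 3.1639  # hit
  → r_4 = 3.1639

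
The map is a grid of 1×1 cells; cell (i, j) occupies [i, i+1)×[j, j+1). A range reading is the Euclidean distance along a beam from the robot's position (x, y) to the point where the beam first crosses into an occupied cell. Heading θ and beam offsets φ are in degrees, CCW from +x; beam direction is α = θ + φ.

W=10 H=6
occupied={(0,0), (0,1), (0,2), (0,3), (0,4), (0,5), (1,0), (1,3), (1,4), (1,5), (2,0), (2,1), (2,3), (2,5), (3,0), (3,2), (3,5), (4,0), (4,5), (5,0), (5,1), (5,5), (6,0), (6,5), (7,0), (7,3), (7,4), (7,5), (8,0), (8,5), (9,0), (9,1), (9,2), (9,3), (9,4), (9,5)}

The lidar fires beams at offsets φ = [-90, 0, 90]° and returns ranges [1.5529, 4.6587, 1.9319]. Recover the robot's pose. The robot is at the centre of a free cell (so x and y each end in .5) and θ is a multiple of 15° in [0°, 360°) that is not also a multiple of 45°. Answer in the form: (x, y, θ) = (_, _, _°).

(x, y, θ) = (6.5, 3.5, 165°)

The pose lattice has 24·16 = 384 candidates. Test each by forward raycasting.
  (5.5, 4.5, 210°): beam 1 = 0.5774 ≠ 1.5529 ✗
  (4.5, 2.5, 30°): beam 1 = 1.0000 ≠ 1.5529 ✗
  (5.5, 3.5, 330°): beam 1 = 2.8868 ≠ 1.5529 ✗
  …
  (6.5, 3.5, 165°): r_1=1.5529, r_2=4.6587, r_3=1.9319 — all match ✓
Unique over the lattice → pose = (6.5, 3.5, 165°).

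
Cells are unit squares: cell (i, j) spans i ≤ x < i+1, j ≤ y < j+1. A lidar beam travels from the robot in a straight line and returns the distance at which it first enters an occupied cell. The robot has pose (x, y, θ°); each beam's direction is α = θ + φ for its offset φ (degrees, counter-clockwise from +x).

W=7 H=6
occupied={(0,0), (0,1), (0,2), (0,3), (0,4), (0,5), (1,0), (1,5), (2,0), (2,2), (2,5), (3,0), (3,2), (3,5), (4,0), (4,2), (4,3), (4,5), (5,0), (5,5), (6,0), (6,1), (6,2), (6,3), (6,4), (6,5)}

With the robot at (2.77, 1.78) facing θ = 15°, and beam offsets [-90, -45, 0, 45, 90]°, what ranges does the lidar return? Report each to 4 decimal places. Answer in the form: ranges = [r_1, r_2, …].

ranges = [0.8075, 1.5600, 0.8500, 0.2540, 0.2278]

beam 1: φ=-90°, α=285°
  d=(0.2588,-0.9659)  start (2,1)  tX=0.8887 tY=0.8075  stride 1/|dx|=3.8637 1/|dy|=1.0353
    cross y-line → (2,0), t=0.8075 (wall)
  → r_1 = 0.8075
beam 2: φ=-45°, α=330°
  d=(0.8660,-0.5000)  start (2,1)  tX=0.2656 tY=1.5600  stride 1/|dx|=1.1547 1/|dy|=2.0000
    cross x-line → (3,1), t=0.2656
    cross x-line → (4,1), t=1.4203
    cross y-line → (4,0), t=1.5600 (wall)
  → r_2 = 1.5600
beam 3: φ=0°, α=15°
  d=(0.9659,0.2588)  start (2,1)  tX=0.2381 tY=0.8500  stride 1/|dx|=1.0353 1/|dy|=3.8637
    cross x-line → (3,1), t=0.2381
    cross y-line → (3,2), t=0.8500 (wall)
  → r_3 = 0.8500
beam 4: φ=45°, α=60°
  d=(0.5000,0.8660)  start (2,1)  tX=0.4600 tY=0.2540  stride 1/|dx|=2.0000 1/|dy|=1.1547
    cross y-line → (2,2), t=0.2540 (wall)
  → r_4 = 0.2540
beam 5: φ=90°, α=105°
  d=(-0.2588,0.9659)  start (2,1)  tX=2.9751 tY=0.2278  stride 1/|dx|=3.8637 1/|dy|=1.0353
    cross y-line → (2,2), t=0.2278 (wall)
  → r_5 = 0.2278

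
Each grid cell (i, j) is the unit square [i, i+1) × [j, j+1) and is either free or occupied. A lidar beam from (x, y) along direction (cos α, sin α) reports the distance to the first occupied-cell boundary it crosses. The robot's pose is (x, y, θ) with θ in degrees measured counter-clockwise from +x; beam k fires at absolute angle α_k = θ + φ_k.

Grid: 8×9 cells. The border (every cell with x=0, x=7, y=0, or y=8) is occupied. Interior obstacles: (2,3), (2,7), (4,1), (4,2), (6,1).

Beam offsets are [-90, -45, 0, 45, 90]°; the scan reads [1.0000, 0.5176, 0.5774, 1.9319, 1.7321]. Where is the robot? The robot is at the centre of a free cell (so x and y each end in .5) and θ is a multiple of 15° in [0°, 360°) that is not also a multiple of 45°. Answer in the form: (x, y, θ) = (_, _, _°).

Candidates: 37 free-cell centres × 16 headings = 592 poses. Raycast each; keep the one whose scan matches to 4 dp.
  (3.5, 7.5, 15°): beam 1 = 4.6587 ≠ 1.0000 ✗
  (5.5, 7.5, 15°): beam 1 = 5.6940 ≠ 1.0000 ✗
  (6.5, 4.5, 75°): beam 1 = 0.5176 ≠ 1.0000 ✗
  …
  (1.5, 5.5, 210°): r_1=1.0000, r_2=0.5176, r_3=0.5774, r_4=1.9319, r_5=1.7321 — all match ✓
Unique over the lattice → pose = (1.5, 5.5, 210°).

(x, y, θ) = (1.5, 5.5, 210°)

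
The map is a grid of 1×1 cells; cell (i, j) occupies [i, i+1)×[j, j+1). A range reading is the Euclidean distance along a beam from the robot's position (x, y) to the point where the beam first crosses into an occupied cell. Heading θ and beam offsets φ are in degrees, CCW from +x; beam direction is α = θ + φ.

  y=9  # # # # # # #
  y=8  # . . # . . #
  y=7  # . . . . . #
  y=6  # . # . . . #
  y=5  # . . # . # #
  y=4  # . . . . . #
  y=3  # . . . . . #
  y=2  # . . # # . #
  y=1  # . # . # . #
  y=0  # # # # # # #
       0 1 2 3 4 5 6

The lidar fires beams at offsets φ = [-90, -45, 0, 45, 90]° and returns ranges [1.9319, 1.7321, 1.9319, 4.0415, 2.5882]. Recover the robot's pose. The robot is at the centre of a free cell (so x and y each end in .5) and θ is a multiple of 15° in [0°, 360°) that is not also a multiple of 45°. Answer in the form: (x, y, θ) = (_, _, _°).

The pose lattice has 32·16 = 512 candidates. Test each by forward raycasting.
  (2.5, 8.5, 300°): beam 1 = 1.7321 ≠ 1.9319 ✗
  (2.5, 8.5, 15°): beam 1 = 1.5529 ≠ 1.9319 ✗
  (2.5, 5.5, 165°): beam 1 = 0.5176 ≠ 1.9319 ✗
  (1.5, 2.5, 345°): beam 1 = 1.5529 ≠ 1.9319 ✗
  (5.5, 6.5, 330°): beam 1 = 0.5774 ≠ 1.9319 ✗
  …
  (1.5, 3.5, 345°): r_1=1.9319, r_2=1.7321, r_3=1.9319, r_4=4.0415, r_5=2.5882 — all match ✓
Unique over the lattice → pose = (1.5, 3.5, 345°).

(x, y, θ) = (1.5, 3.5, 345°)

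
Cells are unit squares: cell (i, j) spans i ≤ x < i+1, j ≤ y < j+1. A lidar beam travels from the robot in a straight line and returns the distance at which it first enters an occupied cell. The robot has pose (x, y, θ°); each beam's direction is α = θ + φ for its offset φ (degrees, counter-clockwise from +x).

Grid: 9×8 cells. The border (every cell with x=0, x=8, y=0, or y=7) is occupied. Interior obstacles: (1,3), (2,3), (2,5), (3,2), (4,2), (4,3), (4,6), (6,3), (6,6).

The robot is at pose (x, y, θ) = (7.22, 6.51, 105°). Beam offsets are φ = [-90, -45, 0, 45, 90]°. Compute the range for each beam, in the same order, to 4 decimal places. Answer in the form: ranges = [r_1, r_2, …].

beam 1: φ=-90°, α=15°
  d=(0.9659,0.2588)  start (7,6)  tX=0.8075 tY=1.8932  stride 1/|dx|=1.0353 1/|dy|=3.8637
    cross x-line → (8,6), t=0.8075 (wall)
  → r_1 = 0.8075
beam 2: φ=-45°, α=60°
  d=(0.5000,0.8660)  start (7,6)  tX=1.5600 tY=0.5658  stride 1/|dx|=2.0000 1/|dy|=1.1547
    cross y-line → (7,7), t=0.5658 (wall)
  → r_2 = 0.5658
beam 3: φ=0°, α=105°
  d=(-0.2588,0.9659)  start (7,6)  tX=0.8500 tY=0.5073  stride 1/|dx|=3.8637 1/|dy|=1.0353
    cross y-line → (7,7), t=0.5073 (wall)
  → r_3 = 0.5073
beam 4: φ=45°, α=150°
  d=(-0.8660,0.5000)  start (7,6)  tX=0.2540 tY=0.9800  stride 1/|dx|=1.1547 1/|dy|=2.0000
    cross x-line → (6,6), t=0.2540 (wall)
  → r_4 = 0.2540
beam 5: φ=90°, α=195°
  d=(-0.9659,-0.2588)  start (7,6)  tX=0.2278 tY=1.9705  stride 1/|dx|=1.0353 1/|dy|=3.8637
    cross x-line → (6,6), t=0.2278 (wall)
  → r_5 = 0.2278

ranges = [0.8075, 0.5658, 0.5073, 0.2540, 0.2278]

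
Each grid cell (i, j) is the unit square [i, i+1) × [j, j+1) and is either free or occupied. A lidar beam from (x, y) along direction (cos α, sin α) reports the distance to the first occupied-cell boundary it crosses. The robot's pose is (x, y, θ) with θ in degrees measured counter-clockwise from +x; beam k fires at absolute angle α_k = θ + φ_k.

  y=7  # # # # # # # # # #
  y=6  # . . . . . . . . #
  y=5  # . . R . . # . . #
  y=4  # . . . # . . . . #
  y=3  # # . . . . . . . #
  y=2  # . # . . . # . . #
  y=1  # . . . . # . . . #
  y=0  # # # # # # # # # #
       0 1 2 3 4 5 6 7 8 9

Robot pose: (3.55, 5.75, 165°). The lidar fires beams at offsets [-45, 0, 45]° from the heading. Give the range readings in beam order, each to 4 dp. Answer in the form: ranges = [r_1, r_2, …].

ranges = [1.4434, 2.6400, 2.9445]

beam 1: φ=-45°, α=120°
  dir = (cos 120°, sin 120°) = (-0.5000, 0.8660); from cell (3,5)
  next x-line at t=1.1000, next y-line at t=0.2887; Δt_x=2.0000, Δt_y=1.1547
    y: enter (3,6) at t=0.2887
    x: enter (2,6) at t=1.1000
    y: enter (2,7) at t=1.4434 ← occupied
  → r_1 = 1.4434
beam 2: φ=0°, α=165°
  dir = (cos 165°, sin 165°) = (-0.9659, 0.2588); from cell (3,5)
  next x-line at t=0.5694, next y-line at t=0.9659; Δt_x=1.0353, Δt_y=3.8637
    x: enter (2,5) at t=0.5694
    y: enter (2,6) at t=0.9659
    x: enter (1,6) at t=1.6047
    x: enter (0,6) at t=2.6400 ← occupied
  → r_2 = 2.6400
beam 3: φ=45°, α=210°
  dir = (cos 210°, sin 210°) = (-0.8660, -0.5000); from cell (3,5)
  next x-line at t=0.6351, next y-line at t=1.5000; Δt_x=1.1547, Δt_y=2.0000
    x: enter (2,5) at t=0.6351
    y: enter (2,4) at t=1.5000
    x: enter (1,4) at t=1.7898
    x: enter (0,4) at t=2.9445 ← occupied
  → r_3 = 2.9445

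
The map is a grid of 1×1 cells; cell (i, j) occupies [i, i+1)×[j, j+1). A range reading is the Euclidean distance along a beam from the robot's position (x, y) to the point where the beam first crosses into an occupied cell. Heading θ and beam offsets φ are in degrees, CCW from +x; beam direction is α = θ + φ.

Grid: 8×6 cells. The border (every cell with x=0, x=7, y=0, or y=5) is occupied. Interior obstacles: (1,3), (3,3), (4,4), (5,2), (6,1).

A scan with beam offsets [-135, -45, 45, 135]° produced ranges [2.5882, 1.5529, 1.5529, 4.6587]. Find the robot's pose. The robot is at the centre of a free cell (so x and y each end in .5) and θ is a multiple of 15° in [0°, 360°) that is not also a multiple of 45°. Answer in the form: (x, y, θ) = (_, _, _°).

Candidates: 19 free-cell centres × 16 headings = 304 poses. Raycast each; keep the one whose scan matches to 4 dp.
  (4.5, 1.5, 60°): beam 1 = 0.5176 ≠ 2.5882 ✗
  (5.5, 3.5, 165°): beam 1 = 1.7321 ≠ 2.5882 ✗
  (5.5, 4.5, 285°): beam 1 = 0.5774 ≠ 2.5882 ✗
  …
  (2.5, 2.5, 240°): r_1=2.5882, r_2=1.5529, r_3=1.5529, r_4=4.6587 — all match ✓
Unique over the lattice → pose = (2.5, 2.5, 240°).

(x, y, θ) = (2.5, 2.5, 240°)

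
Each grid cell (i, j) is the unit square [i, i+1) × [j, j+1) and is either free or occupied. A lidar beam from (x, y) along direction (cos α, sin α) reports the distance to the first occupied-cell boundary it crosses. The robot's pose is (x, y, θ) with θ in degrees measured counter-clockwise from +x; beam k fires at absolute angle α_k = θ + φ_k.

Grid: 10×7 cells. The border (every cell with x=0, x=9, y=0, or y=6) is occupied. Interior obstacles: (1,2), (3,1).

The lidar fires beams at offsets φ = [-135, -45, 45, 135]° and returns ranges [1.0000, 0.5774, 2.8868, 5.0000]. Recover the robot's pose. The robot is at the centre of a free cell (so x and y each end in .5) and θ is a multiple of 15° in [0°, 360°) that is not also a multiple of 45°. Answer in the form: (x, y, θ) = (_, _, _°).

Enumerate (i+0.5, j+0.5, θ) over the 38 free cells and 16 admissible headings. For each, cast all 4 beams and compare to the given ranges.
  (1.5, 4.5, 60°): beam 1 = 1.5529 ≠ 1.0000 ✗
  (7.5, 1.5, 30°): beam 1 = 0.5176 ≠ 1.0000 ✗
  (8.5, 4.5, 240°): beam 1 = 1.5529 ≠ 1.0000 ✗
  (2.5, 3.5, 165°): beam 1 = 5.0000 ≠ 1.0000 ✗
  (7.5, 3.5, 120°): beam 1 = 1.5529 ≠ 1.0000 ✗
  …
  (8.5, 3.5, 75°): r_1=1.0000, r_2=0.5774, r_3=2.8868, r_4=5.0000 — all match ✓
Unique over the lattice → pose = (8.5, 3.5, 75°).

(x, y, θ) = (8.5, 3.5, 75°)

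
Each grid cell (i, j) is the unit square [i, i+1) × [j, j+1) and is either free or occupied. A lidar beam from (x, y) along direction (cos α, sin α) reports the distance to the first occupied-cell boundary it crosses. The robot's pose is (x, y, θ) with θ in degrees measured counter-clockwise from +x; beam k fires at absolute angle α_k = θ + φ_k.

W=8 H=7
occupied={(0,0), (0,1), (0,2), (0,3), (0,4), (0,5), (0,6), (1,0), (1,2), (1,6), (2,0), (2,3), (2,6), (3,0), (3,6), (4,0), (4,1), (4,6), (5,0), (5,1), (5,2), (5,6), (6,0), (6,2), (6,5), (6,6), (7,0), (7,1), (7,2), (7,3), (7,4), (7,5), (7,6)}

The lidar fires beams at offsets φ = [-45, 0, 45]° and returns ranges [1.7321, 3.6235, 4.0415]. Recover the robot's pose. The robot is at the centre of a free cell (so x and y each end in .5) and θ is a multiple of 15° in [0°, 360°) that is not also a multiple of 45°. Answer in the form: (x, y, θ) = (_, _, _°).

The pose lattice has 23·16 = 368 candidates. Test each by forward raycasting.
  (1.5, 1.5, 285°): beam 1 = 0.5774 ≠ 1.7321 ✗
  (5.5, 5.5, 75°): beam 1 = 0.5774 ≠ 1.7321 ✗
  (4.5, 3.5, 120°): beam 1 = 2.5882 ≠ 1.7321 ✗
  (3.5, 1.5, 15°): beam 1 = 0.5774 ≠ 1.7321 ✗
  …
  (3.5, 5.5, 285°): r_1=1.7321, r_2=3.6235, r_3=4.0415 — all match ✓
No second candidate reproduces the full scan.

(x, y, θ) = (3.5, 5.5, 285°)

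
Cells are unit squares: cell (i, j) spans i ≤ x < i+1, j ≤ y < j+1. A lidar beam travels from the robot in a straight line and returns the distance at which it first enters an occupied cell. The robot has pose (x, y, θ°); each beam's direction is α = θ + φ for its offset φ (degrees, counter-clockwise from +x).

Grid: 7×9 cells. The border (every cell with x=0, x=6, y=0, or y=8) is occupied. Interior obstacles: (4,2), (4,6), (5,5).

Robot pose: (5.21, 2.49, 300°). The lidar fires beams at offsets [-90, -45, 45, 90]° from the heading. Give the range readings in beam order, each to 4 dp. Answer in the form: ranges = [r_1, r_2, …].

beam 1: φ=-90°, α=210°
  direction (-0.8660, -0.5000); cell (5,2); t to first gridline: x 0.2425, y 0.9800 (then +1.1547 / +2.0000)
    (4,2) via x @ 0.2425  # hit
  → r_1 = 0.2425
beam 2: φ=-45°, α=255°
  direction (-0.2588, -0.9659); cell (5,2); t to first gridline: x 0.8114, y 0.5073 (then +3.8637 / +1.0353)
    (5,1) via y @ 0.5073
    (4,1) via x @ 0.8114
    (4,0) via y @ 1.5426  # hit
  → r_2 = 1.5426
beam 3: φ=45°, α=345°
  direction (0.9659, -0.2588); cell (5,2); t to first gridline: x 0.8179, y 1.8932 (then +1.0353 / +3.8637)
    (6,2) via x @ 0.8179  # hit
  → r_3 = 0.8179
beam 4: φ=90°, α=30°
  direction (0.8660, 0.5000); cell (5,2); t to first gridline: x 0.9122, y 1.0200 (then +1.1547 / +2.0000)
    (6,2) via x @ 0.9122  # hit
  → r_4 = 0.9122

ranges = [0.2425, 1.5426, 0.8179, 0.9122]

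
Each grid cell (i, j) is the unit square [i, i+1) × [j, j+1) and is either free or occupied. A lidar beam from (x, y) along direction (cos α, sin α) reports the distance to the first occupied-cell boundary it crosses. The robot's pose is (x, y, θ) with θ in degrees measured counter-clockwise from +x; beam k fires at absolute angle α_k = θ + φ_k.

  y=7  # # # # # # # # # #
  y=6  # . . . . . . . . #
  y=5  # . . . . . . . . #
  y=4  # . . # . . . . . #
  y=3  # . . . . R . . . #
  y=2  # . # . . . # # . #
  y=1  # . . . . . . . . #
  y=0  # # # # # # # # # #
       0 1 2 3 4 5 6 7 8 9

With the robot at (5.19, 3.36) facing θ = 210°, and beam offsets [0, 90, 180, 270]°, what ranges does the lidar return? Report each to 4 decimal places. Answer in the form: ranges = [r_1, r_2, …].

beam 1: φ=0°, α=210°
  dir = (cos 210°, sin 210°) = (-0.8660, -0.5000); from cell (5,3)
  next x-line at t=0.2194, next y-line at t=0.7200; Δt_x=1.1547, Δt_y=2.0000
    x: enter (4,3) at t=0.2194
    y: enter (4,2) at t=0.7200
    x: enter (3,2) at t=1.3741
    x: enter (2,2) at t=2.5288 ← occupied
  → r_1 = 2.5288
beam 2: φ=90°, α=300°
  dir = (cos 300°, sin 300°) = (0.5000, -0.8660); from cell (5,3)
  next x-line at t=1.6200, next y-line at t=0.4157; Δt_x=2.0000, Δt_y=1.1547
    y: enter (5,2) at t=0.4157
    y: enter (5,1) at t=1.5704
    x: enter (6,1) at t=1.6200
    y: enter (6,0) at t=2.7251 ← occupied
  → r_2 = 2.7251
beam 3: φ=180°, α=30°
  dir = (cos 30°, sin 30°) = (0.8660, 0.5000); from cell (5,3)
  next x-line at t=0.9353, next y-line at t=1.2800; Δt_x=1.1547, Δt_y=2.0000
    x: enter (6,3) at t=0.9353
    y: enter (6,4) at t=1.2800
    x: enter (7,4) at t=2.0900
    x: enter (8,4) at t=3.2447
    y: enter (8,5) at t=3.2800
    x: enter (9,5) at t=4.3994 ← occupied
  → r_3 = 4.3994
beam 4: φ=270°, α=120°
  dir = (cos 120°, sin 120°) = (-0.5000, 0.8660); from cell (5,3)
  next x-line at t=0.3800, next y-line at t=0.7390; Δt_x=2.0000, Δt_y=1.1547
    x: enter (4,3) at t=0.3800
    y: enter (4,4) at t=0.7390
    y: enter (4,5) at t=1.8937
    x: enter (3,5) at t=2.3800
    y: enter (3,6) at t=3.0484
    y: enter (3,7) at t=4.2031 ← occupied
  → r_4 = 4.2031

ranges = [2.5288, 2.7251, 4.3994, 4.2031]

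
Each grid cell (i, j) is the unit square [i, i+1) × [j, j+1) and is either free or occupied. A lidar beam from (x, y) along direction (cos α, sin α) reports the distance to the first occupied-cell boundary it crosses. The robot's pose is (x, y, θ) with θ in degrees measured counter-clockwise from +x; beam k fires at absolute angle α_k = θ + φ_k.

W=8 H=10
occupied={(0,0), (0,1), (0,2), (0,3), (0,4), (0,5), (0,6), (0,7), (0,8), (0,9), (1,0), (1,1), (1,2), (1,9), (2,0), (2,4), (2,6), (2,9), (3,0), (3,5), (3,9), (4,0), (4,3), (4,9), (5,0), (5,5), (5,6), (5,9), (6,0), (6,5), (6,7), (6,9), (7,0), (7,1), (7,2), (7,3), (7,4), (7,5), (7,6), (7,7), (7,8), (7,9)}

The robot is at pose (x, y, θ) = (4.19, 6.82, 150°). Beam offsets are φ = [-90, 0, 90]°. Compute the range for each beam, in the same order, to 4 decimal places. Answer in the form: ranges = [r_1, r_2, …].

beam 1: φ=-90°, α=60°
  d=(0.5000,0.8660)  start (4,6)  tX=1.6200 tY=0.2078  stride 1/|dx|=2.0000 1/|dy|=1.1547
    cross y-line → (4,7), t=0.2078
    cross y-line → (4,8), t=1.3625
    cross x-line → (5,8), t=1.6200
    cross y-line → (5,9), t=2.5172 (wall)
  → r_1 = 2.5172
beam 2: φ=0°, α=150°
  d=(-0.8660,0.5000)  start (4,6)  tX=0.2194 tY=0.3600  stride 1/|dx|=1.1547 1/|dy|=2.0000
    cross x-line → (3,6), t=0.2194
    cross y-line → (3,7), t=0.3600
    cross x-line → (2,7), t=1.3741
    cross y-line → (2,8), t=2.3600
    cross x-line → (1,8), t=2.5288
    cross x-line → (0,8), t=3.6835 (wall)
  → r_2 = 3.6835
beam 3: φ=90°, α=240°
  d=(-0.5000,-0.8660)  start (4,6)  tX=0.3800 tY=0.9469  stride 1/|dx|=2.0000 1/|dy|=1.1547
    cross x-line → (3,6), t=0.3800
    cross y-line → (3,5), t=0.9469 (wall)
  → r_3 = 0.9469

ranges = [2.5172, 3.6835, 0.9469]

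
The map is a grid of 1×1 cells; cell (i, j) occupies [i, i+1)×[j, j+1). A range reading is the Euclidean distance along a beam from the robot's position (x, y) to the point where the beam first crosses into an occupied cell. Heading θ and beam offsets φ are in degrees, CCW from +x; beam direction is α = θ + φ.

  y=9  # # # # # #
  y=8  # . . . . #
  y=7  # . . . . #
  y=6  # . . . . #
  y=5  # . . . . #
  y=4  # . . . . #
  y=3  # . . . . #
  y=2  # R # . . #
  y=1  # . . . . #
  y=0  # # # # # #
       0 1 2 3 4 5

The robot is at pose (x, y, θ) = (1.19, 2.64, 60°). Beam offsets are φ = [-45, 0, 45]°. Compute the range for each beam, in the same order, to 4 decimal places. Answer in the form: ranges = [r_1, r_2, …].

ranges = [0.8386, 7.3439, 0.7341]

beam 1: φ=-45°, α=15°
  cosα=0.9659 sinα=0.2588 | (1,2) | tMaxX 0.8386 tMaxY 1.3909 | tΔX 1.0353 tΔY 3.8637
    t=0.8386 [x] (2,2) — stop
  → r_1 = 0.8386
beam 2: φ=0°, α=60°
  cosα=0.5000 sinα=0.8660 | (1,2) | tMaxX 1.6200 tMaxY 0.4157 | tΔX 2.0000 tΔY 1.1547
    t=0.4157 [y] (1,3)
    t=1.5704 [y] (1,4)
    t=1.6200 [x] (2,4)
    t=2.7251 [y] (2,5)
    t=3.6200 [x] (3,5)
    t=3.8798 [y] (3,6)
    t=5.0345 [y] (3,7)
    t=5.6200 [x] (4,7)
    t=6.1892 [y] (4,8)
    t=7.3439 [y] (4,9) — stop
  → r_2 = 7.3439
beam 3: φ=45°, α=105°
  cosα=-0.2588 sinα=0.9659 | (1,2) | tMaxX 0.7341 tMaxY 0.3727 | tΔX 3.8637 tΔY 1.0353
    t=0.3727 [y] (1,3)
    t=0.7341 [x] (0,3) — stop
  → r_3 = 0.7341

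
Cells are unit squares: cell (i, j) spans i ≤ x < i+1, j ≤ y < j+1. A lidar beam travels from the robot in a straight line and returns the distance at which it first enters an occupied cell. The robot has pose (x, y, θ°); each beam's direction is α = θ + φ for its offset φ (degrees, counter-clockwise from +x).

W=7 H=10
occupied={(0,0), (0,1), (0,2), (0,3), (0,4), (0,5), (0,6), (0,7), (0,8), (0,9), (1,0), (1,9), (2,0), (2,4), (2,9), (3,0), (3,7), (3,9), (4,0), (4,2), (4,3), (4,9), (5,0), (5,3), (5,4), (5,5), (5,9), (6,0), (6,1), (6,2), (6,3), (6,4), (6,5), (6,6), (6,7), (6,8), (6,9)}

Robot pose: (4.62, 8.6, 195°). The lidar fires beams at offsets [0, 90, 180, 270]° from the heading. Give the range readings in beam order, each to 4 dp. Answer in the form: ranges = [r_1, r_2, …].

ranges = [3.7477, 2.6917, 1.4287, 0.4141]

beam 1: φ=0°, α=195°
  direction (-0.9659, -0.2588); cell (4,8); t to first gridline: x 0.6419, y 2.3182 (then +1.0353 / +3.8637)
    (3,8) via x @ 0.6419
    (2,8) via x @ 1.6771
    (2,7) via y @ 2.3182
    (1,7) via x @ 2.7124
    (0,7) via x @ 3.7477  # hit
  → r_1 = 3.7477
beam 2: φ=90°, α=285°
  direction (0.2588, -0.9659); cell (4,8); t to first gridline: x 1.4682, y 0.6212 (then +3.8637 / +1.0353)
    (4,7) via y @ 0.6212
    (5,7) via x @ 1.4682
    (5,6) via y @ 1.6564
    (5,5) via y @ 2.6917  # hit
  → r_2 = 2.6917
beam 3: φ=180°, α=15°
  direction (0.9659, 0.2588); cell (4,8); t to first gridline: x 0.3934, y 1.5455 (then +1.0353 / +3.8637)
    (5,8) via x @ 0.3934
    (6,8) via x @ 1.4287  # hit
  → r_3 = 1.4287
beam 4: φ=270°, α=105°
  direction (-0.2588, 0.9659); cell (4,8); t to first gridline: x 2.3955, y 0.4141 (then +3.8637 / +1.0353)
    (4,9) via y @ 0.4141  # hit
  → r_4 = 0.4141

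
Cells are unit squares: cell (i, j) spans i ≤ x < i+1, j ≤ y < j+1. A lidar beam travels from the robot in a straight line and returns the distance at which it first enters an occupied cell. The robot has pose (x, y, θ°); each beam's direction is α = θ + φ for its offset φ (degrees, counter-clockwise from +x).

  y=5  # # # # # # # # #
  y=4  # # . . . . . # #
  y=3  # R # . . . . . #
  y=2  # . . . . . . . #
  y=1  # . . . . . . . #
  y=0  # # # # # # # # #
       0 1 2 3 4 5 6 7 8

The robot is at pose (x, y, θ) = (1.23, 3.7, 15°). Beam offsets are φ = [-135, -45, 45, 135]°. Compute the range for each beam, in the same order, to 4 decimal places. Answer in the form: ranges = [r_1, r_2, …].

beam 1: φ=-135°, α=240°
  cosα=-0.5000 sinα=-0.8660 | (1,3) | tMaxX 0.4600 tMaxY 0.8083 | tΔX 2.0000 tΔY 1.1547
    t=0.4600 [x] (0,3) — stop
  → r_1 = 0.4600
beam 2: φ=-45°, α=330°
  cosα=0.8660 sinα=-0.5000 | (1,3) | tMaxX 0.8891 tMaxY 1.4000 | tΔX 1.1547 tΔY 2.0000
    t=0.8891 [x] (2,3) — stop
  → r_2 = 0.8891
beam 3: φ=45°, α=60°
  cosα=0.5000 sinα=0.8660 | (1,3) | tMaxX 1.5400 tMaxY 0.3464 | tΔX 2.0000 tΔY 1.1547
    t=0.3464 [y] (1,4) — stop
  → r_3 = 0.3464
beam 4: φ=135°, α=150°
  cosα=-0.8660 sinα=0.5000 | (1,3) | tMaxX 0.2656 tMaxY 0.6000 | tΔX 1.1547 tΔY 2.0000
    t=0.2656 [x] (0,3) — stop
  → r_4 = 0.2656

ranges = [0.4600, 0.8891, 0.3464, 0.2656]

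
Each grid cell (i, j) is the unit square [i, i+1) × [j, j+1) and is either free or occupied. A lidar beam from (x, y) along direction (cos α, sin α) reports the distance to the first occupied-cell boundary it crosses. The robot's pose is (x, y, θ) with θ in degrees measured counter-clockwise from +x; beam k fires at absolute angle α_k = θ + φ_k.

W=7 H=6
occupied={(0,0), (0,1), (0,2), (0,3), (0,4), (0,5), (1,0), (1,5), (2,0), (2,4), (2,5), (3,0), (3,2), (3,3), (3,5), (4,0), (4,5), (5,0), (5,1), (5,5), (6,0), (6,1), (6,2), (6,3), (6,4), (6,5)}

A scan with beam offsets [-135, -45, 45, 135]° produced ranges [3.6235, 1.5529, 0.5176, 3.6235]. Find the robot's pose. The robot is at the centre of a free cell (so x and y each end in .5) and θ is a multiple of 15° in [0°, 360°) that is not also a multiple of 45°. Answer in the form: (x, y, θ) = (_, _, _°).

The pose lattice has 16·16 = 256 candidates. Test each by forward raycasting.
  (5.5, 2.5, 105°): beam 1 = 0.5774 ≠ 3.6235 ✗
  (4.5, 4.5, 345°): beam 1 = 1.0000 ≠ 3.6235 ✗
  (3.5, 4.5, 300°): beam 1 = 0.5176 ≠ 3.6235 ✗
  (4.5, 2.5, 210°): beam 1 = 2.5882 ≠ 3.6235 ✗
  …
  (2.5, 1.5, 240°): r_1=3.6235, r_2=1.5529, r_3=0.5176, r_4=3.6235 — all match ✓
Unique over the lattice → pose = (2.5, 1.5, 240°).

(x, y, θ) = (2.5, 1.5, 240°)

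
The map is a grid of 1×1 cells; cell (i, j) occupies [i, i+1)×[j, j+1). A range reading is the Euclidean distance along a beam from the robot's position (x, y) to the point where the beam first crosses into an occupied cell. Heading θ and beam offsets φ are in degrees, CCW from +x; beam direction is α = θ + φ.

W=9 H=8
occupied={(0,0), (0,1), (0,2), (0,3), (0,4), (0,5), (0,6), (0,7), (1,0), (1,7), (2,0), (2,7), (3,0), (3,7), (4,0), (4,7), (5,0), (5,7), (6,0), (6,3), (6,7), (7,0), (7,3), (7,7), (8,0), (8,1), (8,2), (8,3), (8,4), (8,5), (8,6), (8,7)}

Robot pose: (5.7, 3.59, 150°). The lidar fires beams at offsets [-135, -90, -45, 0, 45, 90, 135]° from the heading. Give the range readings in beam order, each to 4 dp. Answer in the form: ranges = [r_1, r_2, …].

beam 1: φ=-135°, α=15°
  dir = (cos 15°, sin 15°) = (0.9659, 0.2588); from cell (5,3)
  next x-line at t=0.3106, next y-line at t=1.5841; Δt_x=1.0353, Δt_y=3.8637
    x: enter (6,3) at t=0.3106 ← occupied
  → r_1 = 0.3106
beam 2: φ=-90°, α=60°
  dir = (cos 60°, sin 60°) = (0.5000, 0.8660); from cell (5,3)
  next x-line at t=0.6000, next y-line at t=0.4734; Δt_x=2.0000, Δt_y=1.1547
    y: enter (5,4) at t=0.4734
    x: enter (6,4) at t=0.6000
    y: enter (6,5) at t=1.6281
    x: enter (7,5) at t=2.6000
    y: enter (7,6) at t=2.7828
    y: enter (7,7) at t=3.9375 ← occupied
  → r_2 = 3.9375
beam 3: φ=-45°, α=105°
  dir = (cos 105°, sin 105°) = (-0.2588, 0.9659); from cell (5,3)
  next x-line at t=2.7046, next y-line at t=0.4245; Δt_x=3.8637, Δt_y=1.0353
    y: enter (5,4) at t=0.4245
    y: enter (5,5) at t=1.4597
    y: enter (5,6) at t=2.4950
    x: enter (4,6) at t=2.7046
    y: enter (4,7) at t=3.5303 ← occupied
  → r_3 = 3.5303
beam 4: φ=0°, α=150°
  dir = (cos 150°, sin 150°) = (-0.8660, 0.5000); from cell (5,3)
  next x-line at t=0.8083, next y-line at t=0.8200; Δt_x=1.1547, Δt_y=2.0000
    x: enter (4,3) at t=0.8083
    y: enter (4,4) at t=0.8200
    x: enter (3,4) at t=1.9630
    y: enter (3,5) at t=2.8200
    x: enter (2,5) at t=3.1177
    x: enter (1,5) at t=4.2724
    y: enter (1,6) at t=4.8200
    x: enter (0,6) at t=5.4271 ← occupied
  → r_4 = 5.4271
beam 5: φ=45°, α=195°
  dir = (cos 195°, sin 195°) = (-0.9659, -0.2588); from cell (5,3)
  next x-line at t=0.7247, next y-line at t=2.2796; Δt_x=1.0353, Δt_y=3.8637
    x: enter (4,3) at t=0.7247
    x: enter (3,3) at t=1.7600
    y: enter (3,2) at t=2.2796
    x: enter (2,2) at t=2.7952
    x: enter (1,2) at t=3.8305
    x: enter (0,2) at t=4.8658 ← occupied
  → r_5 = 4.8658
beam 6: φ=90°, α=240°
  dir = (cos 240°, sin 240°) = (-0.5000, -0.8660); from cell (5,3)
  next x-line at t=1.4000, next y-line at t=0.6813; Δt_x=2.0000, Δt_y=1.1547
    y: enter (5,2) at t=0.6813
    x: enter (4,2) at t=1.4000
    y: enter (4,1) at t=1.8360
    y: enter (4,0) at t=2.9907 ← occupied
  → r_6 = 2.9907
beam 7: φ=135°, α=285°
  dir = (cos 285°, sin 285°) = (0.2588, -0.9659); from cell (5,3)
  next x-line at t=1.1591, next y-line at t=0.6108; Δt_x=3.8637, Δt_y=1.0353
    y: enter (5,2) at t=0.6108
    x: enter (6,2) at t=1.1591
    y: enter (6,1) at t=1.6461
    y: enter (6,0) at t=2.6814 ← occupied
  → r_7 = 2.6814

ranges = [0.3106, 3.9375, 3.5303, 5.4271, 4.8658, 2.9907, 2.6814]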